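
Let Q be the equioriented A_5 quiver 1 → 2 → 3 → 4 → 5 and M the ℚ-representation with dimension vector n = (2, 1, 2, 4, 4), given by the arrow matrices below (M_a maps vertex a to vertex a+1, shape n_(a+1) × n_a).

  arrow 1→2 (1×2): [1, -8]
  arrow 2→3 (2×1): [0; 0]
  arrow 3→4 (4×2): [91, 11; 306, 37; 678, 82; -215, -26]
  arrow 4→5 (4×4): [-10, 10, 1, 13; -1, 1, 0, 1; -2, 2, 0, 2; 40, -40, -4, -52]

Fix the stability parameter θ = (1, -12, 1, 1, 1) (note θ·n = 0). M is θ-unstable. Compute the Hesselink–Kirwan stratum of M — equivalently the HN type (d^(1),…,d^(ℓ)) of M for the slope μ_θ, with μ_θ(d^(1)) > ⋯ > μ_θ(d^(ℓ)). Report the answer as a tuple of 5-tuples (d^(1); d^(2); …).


Interval decomposition of M: I[1,1], I[1,2], I[3,4], I[3,5], I[4,4], I[4,5], I[5,5]^2.
HN type (ℓ=2): μ^(1)=1; μ^(2)=-11/2

((1, 0, 2, 4, 4); (1, 1, 0, 0, 0))


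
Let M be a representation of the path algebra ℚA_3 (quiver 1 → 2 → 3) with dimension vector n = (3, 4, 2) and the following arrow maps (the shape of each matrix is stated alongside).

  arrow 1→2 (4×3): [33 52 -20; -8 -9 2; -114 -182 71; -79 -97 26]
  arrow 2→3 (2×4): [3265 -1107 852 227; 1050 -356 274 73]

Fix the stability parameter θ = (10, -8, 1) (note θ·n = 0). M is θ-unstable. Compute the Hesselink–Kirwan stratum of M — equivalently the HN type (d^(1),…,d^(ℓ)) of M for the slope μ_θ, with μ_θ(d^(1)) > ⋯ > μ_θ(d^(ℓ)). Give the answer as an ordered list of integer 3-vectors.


Via rank(M_{q-1}∘⋯∘M_p): M ≅ I[1,2]^2, I[1,3], I[2,3].
μ_θ-semistable layers: μ^(1)=1; μ^(2)=-8

((3, 3, 2); (0, 1, 0))


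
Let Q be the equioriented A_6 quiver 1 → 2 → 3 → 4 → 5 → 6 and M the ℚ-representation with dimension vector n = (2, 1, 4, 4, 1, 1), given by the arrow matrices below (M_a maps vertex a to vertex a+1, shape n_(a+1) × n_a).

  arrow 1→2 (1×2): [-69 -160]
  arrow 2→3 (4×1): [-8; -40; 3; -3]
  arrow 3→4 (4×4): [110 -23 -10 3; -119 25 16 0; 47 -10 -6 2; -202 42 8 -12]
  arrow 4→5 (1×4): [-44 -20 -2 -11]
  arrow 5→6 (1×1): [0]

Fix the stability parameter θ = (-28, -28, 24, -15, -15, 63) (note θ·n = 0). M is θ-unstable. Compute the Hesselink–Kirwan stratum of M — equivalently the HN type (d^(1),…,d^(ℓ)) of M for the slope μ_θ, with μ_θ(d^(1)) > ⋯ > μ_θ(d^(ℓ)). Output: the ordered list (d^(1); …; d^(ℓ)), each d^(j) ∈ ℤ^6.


Interval decomposition of M: I[1,1], I[1,4], I[3,3], I[3,4], I[3,5], I[4,4], I[6,6].
HN type (ℓ=6): μ^(1)=63; μ^(2)=24; μ^(3)=9/2; μ^(4)=-2; μ^(5)=-15; μ^(6)=-28

((0, 0, 0, 0, 0, 1); (0, 0, 1, 0, 0, 0); (0, 0, 2, 2, 0, 0); (0, 0, 1, 1, 1, 0); (0, 0, 0, 1, 0, 0); (2, 1, 0, 0, 0, 0))


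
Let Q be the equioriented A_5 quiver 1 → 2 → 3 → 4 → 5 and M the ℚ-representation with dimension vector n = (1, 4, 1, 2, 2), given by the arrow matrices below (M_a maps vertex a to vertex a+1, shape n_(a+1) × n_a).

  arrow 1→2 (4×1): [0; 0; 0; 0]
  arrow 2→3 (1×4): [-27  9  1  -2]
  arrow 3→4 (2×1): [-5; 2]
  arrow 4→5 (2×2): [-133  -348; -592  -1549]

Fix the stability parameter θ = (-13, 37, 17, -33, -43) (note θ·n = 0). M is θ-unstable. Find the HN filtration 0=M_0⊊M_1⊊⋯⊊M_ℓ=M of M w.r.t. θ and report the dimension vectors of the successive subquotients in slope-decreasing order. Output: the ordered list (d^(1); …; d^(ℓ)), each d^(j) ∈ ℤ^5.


Interval decomposition of M: I[1,1], I[2,2]^3, I[2,5], I[4,5].
HN type (ℓ=4): μ^(1)=37; μ^(2)=-11/2; μ^(3)=-13; μ^(4)=-38

((0, 3, 0, 0, 0); (0, 1, 1, 1, 1); (1, 0, 0, 0, 0); (0, 0, 0, 1, 1))


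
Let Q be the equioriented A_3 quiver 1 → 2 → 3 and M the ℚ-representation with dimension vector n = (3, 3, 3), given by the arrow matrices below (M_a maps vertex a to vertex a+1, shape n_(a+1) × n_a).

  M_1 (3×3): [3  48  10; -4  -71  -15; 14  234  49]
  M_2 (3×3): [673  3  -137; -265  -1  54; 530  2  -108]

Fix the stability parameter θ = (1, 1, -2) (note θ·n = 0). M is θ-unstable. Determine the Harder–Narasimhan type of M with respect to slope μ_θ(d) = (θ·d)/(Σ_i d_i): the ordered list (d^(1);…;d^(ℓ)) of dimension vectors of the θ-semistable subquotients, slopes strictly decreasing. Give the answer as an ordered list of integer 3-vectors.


Via rank(M_{q-1}∘⋯∘M_p): M ≅ I[1,2], I[1,3]^2, I[3,3].
μ_θ-semistable layers: μ^(1)=1; μ^(2)=0; μ^(3)=-2

((1, 1, 0); (2, 2, 2); (0, 0, 1))


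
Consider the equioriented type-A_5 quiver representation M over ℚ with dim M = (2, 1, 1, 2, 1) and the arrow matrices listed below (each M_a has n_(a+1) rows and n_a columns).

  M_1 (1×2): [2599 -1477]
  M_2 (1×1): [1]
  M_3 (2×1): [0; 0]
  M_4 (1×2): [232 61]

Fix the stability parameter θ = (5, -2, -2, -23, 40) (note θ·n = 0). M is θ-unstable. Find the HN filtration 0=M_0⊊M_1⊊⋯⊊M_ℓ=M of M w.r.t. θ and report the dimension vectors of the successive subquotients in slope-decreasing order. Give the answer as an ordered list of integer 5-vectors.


Via rank(M_{q-1}∘⋯∘M_p): M ≅ I[1,1], I[1,3], I[4,4], I[4,5].
μ_θ-semistable layers: μ^(1)=40; μ^(2)=5; μ^(3)=1/3; μ^(4)=-23

((0, 0, 0, 0, 1); (1, 0, 0, 0, 0); (1, 1, 1, 0, 0); (0, 0, 0, 2, 0))


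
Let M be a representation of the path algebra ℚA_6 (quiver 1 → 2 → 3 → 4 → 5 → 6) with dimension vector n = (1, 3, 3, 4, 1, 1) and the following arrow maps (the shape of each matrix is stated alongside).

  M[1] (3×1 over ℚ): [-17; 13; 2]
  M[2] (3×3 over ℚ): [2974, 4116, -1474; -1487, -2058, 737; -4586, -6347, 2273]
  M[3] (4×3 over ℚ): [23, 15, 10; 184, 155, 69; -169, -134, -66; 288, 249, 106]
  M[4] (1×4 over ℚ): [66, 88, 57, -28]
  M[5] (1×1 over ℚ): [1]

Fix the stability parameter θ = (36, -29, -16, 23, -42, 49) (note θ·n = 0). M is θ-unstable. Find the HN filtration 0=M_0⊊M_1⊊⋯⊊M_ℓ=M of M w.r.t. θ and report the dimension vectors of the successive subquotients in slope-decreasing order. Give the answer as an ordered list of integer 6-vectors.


Interval decomposition of M: I[1,4], I[2,2], I[2,6], I[3,4], I[4,4].
HN type (ℓ=6): μ^(1)=49; μ^(2)=23; μ^(3)=-3; μ^(4)=-19/2; μ^(5)=-16; μ^(6)=-29

((0, 0, 0, 0, 0, 1); (0, 0, 0, 3, 0, 0); (1, 1, 1, 0, 0, 0); (0, 0, 0, 1, 1, 0); (0, 0, 2, 0, 0, 0); (0, 2, 0, 0, 0, 0))


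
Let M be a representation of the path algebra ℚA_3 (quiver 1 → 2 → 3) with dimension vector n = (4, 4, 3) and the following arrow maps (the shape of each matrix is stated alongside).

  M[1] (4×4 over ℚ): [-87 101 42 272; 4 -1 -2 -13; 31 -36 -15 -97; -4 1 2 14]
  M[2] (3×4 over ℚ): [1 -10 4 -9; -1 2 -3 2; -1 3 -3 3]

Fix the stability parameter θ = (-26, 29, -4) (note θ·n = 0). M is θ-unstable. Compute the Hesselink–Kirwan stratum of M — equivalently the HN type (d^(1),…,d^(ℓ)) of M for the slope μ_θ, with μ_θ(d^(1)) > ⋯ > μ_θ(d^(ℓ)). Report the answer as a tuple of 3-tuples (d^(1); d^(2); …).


Interval decomposition of M: I[1,2], I[1,3]^3.
HN type (ℓ=3): μ^(1)=29; μ^(2)=25/2; μ^(3)=-26

((0, 1, 0); (0, 3, 3); (4, 0, 0))


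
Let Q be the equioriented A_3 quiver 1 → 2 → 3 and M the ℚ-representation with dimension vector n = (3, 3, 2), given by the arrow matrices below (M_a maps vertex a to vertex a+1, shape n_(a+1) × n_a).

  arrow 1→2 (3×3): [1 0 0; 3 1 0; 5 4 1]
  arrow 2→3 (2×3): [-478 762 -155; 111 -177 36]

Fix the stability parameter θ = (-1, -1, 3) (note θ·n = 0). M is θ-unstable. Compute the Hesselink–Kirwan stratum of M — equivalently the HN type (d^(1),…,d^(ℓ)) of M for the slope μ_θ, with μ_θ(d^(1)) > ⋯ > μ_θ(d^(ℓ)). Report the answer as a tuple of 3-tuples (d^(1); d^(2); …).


Barcode: M ≅ I[1,2], I[1,3]^2. HN layers by μ_θ (2 steps, strictly decreasing):
  μ^(1)=3; μ^(2)=-1

((0, 0, 2); (3, 3, 0))


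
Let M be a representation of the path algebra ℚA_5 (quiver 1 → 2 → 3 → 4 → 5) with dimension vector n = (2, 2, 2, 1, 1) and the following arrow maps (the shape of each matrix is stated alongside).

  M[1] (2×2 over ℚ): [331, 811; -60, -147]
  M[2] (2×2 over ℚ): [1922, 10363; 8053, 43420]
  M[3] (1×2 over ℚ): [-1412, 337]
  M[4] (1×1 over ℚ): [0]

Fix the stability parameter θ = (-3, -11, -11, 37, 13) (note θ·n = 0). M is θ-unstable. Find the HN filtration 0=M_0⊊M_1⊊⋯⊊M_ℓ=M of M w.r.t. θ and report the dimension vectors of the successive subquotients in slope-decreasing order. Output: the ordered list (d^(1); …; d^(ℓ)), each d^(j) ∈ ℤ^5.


Interval decomposition of M: I[1,3], I[1,4], I[5,5].
HN type (ℓ=3): μ^(1)=37; μ^(2)=13; μ^(3)=-25/3

((0, 0, 0, 1, 0); (0, 0, 0, 0, 1); (2, 2, 2, 0, 0))


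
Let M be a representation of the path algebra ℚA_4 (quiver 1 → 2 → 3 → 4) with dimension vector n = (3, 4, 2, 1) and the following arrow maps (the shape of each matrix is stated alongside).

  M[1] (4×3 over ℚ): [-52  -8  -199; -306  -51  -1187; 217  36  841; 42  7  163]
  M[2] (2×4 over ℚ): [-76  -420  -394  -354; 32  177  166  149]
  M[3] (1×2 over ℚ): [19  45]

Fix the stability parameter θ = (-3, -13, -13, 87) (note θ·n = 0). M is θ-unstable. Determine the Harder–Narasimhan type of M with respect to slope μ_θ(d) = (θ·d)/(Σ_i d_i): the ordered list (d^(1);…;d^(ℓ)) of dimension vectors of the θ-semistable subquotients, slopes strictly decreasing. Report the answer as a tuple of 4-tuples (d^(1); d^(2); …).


Via rank(M_{q-1}∘⋯∘M_p): M ≅ I[1,2], I[1,3], I[1,4], I[2,2].
μ_θ-semistable layers: μ^(1)=87; μ^(2)=-8; μ^(3)=-29/3; μ^(4)=-13

((0, 0, 0, 1); (1, 1, 0, 0); (2, 2, 2, 0); (0, 1, 0, 0))


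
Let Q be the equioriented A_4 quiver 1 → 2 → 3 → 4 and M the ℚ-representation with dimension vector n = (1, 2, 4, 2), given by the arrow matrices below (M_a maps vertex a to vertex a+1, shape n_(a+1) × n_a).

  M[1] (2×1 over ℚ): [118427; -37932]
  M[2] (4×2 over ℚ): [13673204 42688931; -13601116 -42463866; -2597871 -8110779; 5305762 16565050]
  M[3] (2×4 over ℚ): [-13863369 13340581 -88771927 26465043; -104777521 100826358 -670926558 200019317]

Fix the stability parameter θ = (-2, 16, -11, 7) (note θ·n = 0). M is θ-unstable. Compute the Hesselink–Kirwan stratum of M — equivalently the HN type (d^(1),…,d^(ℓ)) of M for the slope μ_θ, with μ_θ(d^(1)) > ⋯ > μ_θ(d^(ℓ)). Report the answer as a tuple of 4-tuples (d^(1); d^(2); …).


Interval decomposition of M: I[1,4], I[2,4], I[3,3]^2.
HN type (ℓ=4): μ^(1)=7; μ^(2)=5/2; μ^(3)=-2; μ^(4)=-11

((0, 0, 0, 2); (0, 2, 2, 0); (1, 0, 0, 0); (0, 0, 2, 0))


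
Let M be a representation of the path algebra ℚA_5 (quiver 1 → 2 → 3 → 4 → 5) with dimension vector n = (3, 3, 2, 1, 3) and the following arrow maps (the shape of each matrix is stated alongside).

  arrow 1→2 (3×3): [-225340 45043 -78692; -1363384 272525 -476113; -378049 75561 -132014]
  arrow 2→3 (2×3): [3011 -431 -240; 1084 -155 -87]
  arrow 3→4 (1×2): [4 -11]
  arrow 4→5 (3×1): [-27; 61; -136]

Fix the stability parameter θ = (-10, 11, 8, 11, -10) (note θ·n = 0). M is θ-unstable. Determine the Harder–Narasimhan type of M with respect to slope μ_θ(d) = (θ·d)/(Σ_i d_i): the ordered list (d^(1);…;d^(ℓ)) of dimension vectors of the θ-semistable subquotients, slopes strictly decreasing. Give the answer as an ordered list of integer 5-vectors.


Via rank(M_{q-1}∘⋯∘M_p): M ≅ I[1,2], I[1,3], I[1,5], I[5,5]^2.
μ_θ-semistable layers: μ^(1)=11; μ^(2)=19/2; μ^(3)=5; μ^(4)=-10

((0, 1, 0, 0, 0); (0, 1, 1, 0, 0); (0, 1, 1, 1, 1); (3, 0, 0, 0, 2))


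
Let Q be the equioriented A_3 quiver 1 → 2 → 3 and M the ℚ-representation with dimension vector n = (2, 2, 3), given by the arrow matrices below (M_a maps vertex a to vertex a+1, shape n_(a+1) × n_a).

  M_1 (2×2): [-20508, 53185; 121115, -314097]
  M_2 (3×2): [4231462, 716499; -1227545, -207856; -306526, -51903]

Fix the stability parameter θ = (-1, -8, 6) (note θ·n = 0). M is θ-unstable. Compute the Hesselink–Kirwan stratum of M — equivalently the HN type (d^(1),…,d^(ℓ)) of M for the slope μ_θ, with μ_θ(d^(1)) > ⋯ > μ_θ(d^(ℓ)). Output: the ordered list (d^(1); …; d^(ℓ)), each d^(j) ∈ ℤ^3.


Interval decomposition of M: I[1,3]^2, I[3,3].
HN type (ℓ=2): μ^(1)=6; μ^(2)=-9/2

((0, 0, 3); (2, 2, 0))


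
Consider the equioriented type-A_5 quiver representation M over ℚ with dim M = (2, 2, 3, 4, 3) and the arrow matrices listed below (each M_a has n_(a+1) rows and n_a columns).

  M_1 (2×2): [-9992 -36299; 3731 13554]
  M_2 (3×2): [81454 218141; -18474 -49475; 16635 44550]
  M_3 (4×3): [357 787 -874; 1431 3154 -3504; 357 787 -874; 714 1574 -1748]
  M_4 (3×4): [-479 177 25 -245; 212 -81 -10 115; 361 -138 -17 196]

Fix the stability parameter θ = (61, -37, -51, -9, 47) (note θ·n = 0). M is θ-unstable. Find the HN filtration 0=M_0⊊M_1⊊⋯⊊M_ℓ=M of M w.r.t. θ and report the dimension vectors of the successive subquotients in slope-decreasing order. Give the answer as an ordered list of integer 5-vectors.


Interval decomposition of M: I[1,4], I[1,5], I[3,3], I[4,4], I[4,5], I[5,5].
HN type (ℓ=3): μ^(1)=47; μ^(2)=-9; μ^(3)=-51

((0, 0, 0, 0, 3); (2, 2, 2, 4, 0); (0, 0, 1, 0, 0))


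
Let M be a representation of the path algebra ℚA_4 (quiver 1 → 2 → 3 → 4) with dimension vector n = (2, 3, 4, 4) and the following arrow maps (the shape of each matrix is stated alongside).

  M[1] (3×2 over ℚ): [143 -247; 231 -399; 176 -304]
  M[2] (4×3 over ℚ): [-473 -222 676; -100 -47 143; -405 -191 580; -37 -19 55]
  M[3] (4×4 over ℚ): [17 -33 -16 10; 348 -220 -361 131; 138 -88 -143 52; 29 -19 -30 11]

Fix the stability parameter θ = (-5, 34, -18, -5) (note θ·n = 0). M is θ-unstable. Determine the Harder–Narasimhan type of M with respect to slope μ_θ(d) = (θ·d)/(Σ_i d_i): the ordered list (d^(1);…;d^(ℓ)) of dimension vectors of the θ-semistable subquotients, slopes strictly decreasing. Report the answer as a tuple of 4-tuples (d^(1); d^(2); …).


Interval decomposition of M: I[1,1], I[1,4], I[2,4]^2, I[3,3], I[4,4].
HN type (ℓ=3): μ^(1)=11/3; μ^(2)=-5; μ^(3)=-18

((0, 3, 3, 3); (2, 0, 0, 1); (0, 0, 1, 0))


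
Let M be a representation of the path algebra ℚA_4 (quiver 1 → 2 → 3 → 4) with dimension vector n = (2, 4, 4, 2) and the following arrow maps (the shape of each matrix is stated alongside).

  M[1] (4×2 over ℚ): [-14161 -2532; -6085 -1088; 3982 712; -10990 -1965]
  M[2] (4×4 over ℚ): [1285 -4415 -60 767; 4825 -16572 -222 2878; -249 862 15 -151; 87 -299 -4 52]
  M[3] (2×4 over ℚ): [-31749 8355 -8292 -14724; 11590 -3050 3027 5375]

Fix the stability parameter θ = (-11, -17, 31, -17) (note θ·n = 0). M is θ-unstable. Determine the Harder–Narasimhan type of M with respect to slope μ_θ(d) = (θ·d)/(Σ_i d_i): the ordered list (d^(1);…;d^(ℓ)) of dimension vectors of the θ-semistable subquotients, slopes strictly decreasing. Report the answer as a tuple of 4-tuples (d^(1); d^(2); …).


Via rank(M_{q-1}∘⋯∘M_p): M ≅ I[1,3], I[1,4], I[2,3], I[2,4].
μ_θ-semistable layers: μ^(1)=31; μ^(2)=7; μ^(3)=-14; μ^(4)=-17

((0, 0, 2, 0); (0, 0, 2, 2); (2, 2, 0, 0); (0, 2, 0, 0))


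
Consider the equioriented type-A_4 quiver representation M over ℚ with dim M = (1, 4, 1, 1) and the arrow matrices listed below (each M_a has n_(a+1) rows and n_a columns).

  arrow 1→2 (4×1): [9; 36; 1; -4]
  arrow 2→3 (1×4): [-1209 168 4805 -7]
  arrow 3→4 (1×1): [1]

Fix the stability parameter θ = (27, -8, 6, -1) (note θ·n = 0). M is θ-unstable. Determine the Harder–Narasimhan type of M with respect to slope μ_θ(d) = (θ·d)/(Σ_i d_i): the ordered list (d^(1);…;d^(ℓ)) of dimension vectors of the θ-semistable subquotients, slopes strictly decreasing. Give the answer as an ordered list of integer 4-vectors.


Interval decomposition of M: I[1,2], I[2,2]^2, I[2,4].
HN type (ℓ=3): μ^(1)=19/2; μ^(2)=5/2; μ^(3)=-8

((1, 1, 0, 0); (0, 0, 1, 1); (0, 3, 0, 0))


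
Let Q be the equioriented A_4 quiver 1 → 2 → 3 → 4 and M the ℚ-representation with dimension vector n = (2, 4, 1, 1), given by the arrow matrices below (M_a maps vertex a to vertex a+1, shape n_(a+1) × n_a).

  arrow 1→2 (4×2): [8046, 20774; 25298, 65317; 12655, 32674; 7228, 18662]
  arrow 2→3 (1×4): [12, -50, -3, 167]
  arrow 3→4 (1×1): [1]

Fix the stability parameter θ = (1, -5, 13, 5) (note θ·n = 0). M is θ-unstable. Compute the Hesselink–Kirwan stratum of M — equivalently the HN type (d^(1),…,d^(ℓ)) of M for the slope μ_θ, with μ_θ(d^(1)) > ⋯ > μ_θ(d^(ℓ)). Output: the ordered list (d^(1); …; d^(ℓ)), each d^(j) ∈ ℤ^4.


Interval decomposition of M: I[1,2], I[1,4], I[2,2]^2.
HN type (ℓ=3): μ^(1)=9; μ^(2)=-2; μ^(3)=-5

((0, 0, 1, 1); (2, 2, 0, 0); (0, 2, 0, 0))


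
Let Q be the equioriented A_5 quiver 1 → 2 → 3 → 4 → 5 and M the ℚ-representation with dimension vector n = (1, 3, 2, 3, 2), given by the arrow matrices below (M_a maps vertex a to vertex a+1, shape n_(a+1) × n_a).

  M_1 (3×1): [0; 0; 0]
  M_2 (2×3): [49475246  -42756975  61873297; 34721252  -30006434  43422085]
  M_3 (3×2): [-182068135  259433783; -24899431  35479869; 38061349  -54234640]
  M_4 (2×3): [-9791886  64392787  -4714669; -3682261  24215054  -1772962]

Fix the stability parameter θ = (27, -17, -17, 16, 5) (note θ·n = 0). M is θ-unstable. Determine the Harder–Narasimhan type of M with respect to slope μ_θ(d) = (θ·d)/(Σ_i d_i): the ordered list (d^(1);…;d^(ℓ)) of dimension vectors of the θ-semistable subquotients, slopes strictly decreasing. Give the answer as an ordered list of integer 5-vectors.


Interval decomposition of M: I[1,1], I[2,2], I[2,5]^2, I[4,4].
HN type (ℓ=4): μ^(1)=27; μ^(2)=16; μ^(3)=21/2; μ^(4)=-17

((1, 0, 0, 0, 0); (0, 0, 0, 1, 0); (0, 0, 0, 2, 2); (0, 3, 2, 0, 0))


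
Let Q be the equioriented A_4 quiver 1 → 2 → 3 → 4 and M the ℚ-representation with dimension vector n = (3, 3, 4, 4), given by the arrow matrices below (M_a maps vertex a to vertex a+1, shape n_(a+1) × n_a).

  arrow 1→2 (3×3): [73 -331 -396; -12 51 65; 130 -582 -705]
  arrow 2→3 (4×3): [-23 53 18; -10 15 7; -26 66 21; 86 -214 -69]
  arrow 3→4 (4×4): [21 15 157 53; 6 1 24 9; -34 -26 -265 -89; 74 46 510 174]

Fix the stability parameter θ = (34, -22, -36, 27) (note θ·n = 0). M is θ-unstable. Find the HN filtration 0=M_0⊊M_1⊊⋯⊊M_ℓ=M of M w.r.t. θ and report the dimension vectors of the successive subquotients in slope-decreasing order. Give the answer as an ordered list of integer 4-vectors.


Barcode: M ≅ I[1,3], I[1,4]^2, I[3,4], I[4,4]. HN layers by μ_θ (3 steps, strictly decreasing):
  μ^(1)=27; μ^(2)=-8; μ^(3)=-36

((0, 0, 0, 4); (3, 3, 3, 0); (0, 0, 1, 0))


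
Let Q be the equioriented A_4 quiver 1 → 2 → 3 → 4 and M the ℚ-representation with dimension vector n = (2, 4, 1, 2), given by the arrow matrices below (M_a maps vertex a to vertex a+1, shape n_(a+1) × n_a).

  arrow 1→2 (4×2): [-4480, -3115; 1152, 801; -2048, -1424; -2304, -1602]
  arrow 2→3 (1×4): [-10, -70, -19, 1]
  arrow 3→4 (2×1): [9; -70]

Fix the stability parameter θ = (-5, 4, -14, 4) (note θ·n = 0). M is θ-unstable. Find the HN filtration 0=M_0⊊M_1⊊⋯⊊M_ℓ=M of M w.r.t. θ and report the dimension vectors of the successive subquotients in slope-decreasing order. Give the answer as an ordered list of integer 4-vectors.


Interval decomposition of M: I[1,1], I[1,4], I[2,2]^3, I[4,4].
HN type (ℓ=2): μ^(1)=4; μ^(2)=-5

((0, 3, 0, 2); (2, 1, 1, 0))


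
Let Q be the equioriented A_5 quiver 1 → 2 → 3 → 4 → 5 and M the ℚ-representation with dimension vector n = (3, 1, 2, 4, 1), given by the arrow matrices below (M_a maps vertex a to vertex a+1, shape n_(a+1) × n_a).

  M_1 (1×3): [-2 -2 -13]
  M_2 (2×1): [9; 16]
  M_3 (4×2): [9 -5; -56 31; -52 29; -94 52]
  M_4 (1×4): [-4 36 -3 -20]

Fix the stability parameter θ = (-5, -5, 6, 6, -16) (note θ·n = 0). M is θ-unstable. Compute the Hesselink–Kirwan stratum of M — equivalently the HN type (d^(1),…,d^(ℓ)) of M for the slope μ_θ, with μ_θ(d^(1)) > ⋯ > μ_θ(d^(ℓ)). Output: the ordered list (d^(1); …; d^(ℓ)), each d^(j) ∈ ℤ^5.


Interval decomposition of M: I[1,1]^2, I[1,4], I[3,5], I[4,4]^2.
HN type (ℓ=3): μ^(1)=6; μ^(2)=-4/3; μ^(3)=-5

((0, 0, 1, 3, 0); (0, 0, 1, 1, 1); (3, 1, 0, 0, 0))


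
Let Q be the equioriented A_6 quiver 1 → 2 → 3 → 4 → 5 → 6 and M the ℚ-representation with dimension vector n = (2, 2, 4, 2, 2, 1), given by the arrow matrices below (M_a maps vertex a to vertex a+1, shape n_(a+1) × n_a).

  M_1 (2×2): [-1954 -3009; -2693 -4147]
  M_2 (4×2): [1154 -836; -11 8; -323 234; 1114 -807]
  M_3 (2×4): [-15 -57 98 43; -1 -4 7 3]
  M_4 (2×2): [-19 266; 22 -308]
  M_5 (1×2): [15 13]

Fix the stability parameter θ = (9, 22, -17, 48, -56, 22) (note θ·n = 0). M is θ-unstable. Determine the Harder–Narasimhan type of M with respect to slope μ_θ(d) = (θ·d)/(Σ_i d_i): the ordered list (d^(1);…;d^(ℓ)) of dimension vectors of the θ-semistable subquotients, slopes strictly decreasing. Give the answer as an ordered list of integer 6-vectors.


Via rank(M_{q-1}∘⋯∘M_p): M ≅ I[1,3], I[1,6], I[3,3], I[3,4], I[5,5].
μ_θ-semistable layers: μ^(1)=48; μ^(2)=22; μ^(3)=14/3; μ^(4)=6/5; μ^(5)=-17; μ^(6)=-56

((0, 0, 0, 1, 0, 0); (0, 0, 0, 0, 0, 1); (1, 1, 1, 0, 0, 0); (1, 1, 1, 1, 1, 0); (0, 0, 2, 0, 0, 0); (0, 0, 0, 0, 1, 0))


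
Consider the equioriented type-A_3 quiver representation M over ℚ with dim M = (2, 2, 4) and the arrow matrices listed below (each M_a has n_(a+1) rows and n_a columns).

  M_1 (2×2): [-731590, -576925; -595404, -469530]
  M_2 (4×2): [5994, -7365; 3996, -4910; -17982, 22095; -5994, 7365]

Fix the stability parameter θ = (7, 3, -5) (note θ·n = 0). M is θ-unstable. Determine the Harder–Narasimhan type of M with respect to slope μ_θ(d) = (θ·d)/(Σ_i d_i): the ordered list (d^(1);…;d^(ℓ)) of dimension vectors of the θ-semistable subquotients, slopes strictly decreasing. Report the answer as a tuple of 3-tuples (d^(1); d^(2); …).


Interval decomposition of M: I[1,1], I[1,2], I[2,3], I[3,3]^3.
HN type (ℓ=4): μ^(1)=7; μ^(2)=5; μ^(3)=-1; μ^(4)=-5

((1, 0, 0); (1, 1, 0); (0, 1, 1); (0, 0, 3))


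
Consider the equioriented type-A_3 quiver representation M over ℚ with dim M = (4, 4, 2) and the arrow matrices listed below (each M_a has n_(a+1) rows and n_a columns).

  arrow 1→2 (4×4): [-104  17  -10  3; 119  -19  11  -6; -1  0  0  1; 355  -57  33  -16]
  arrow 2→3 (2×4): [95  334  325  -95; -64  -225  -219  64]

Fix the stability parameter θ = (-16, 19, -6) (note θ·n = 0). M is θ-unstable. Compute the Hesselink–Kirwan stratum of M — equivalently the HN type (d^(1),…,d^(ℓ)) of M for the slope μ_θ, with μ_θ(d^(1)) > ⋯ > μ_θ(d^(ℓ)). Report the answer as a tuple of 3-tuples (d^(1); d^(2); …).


Interval decomposition of M: I[1,1], I[1,2], I[1,3]^2, I[2,2].
HN type (ℓ=3): μ^(1)=19; μ^(2)=13/2; μ^(3)=-16

((0, 2, 0); (0, 2, 2); (4, 0, 0))


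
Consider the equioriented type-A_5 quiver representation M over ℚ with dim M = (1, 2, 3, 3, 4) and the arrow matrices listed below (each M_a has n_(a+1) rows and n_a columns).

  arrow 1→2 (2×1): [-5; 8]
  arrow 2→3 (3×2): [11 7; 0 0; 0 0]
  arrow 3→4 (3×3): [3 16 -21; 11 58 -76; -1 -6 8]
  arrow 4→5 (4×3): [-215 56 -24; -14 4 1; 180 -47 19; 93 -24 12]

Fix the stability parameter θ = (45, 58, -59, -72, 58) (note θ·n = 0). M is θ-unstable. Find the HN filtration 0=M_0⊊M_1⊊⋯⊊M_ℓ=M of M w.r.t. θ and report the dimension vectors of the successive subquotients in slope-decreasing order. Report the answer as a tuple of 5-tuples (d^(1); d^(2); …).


Via rank(M_{q-1}∘⋯∘M_p): M ≅ I[1,5], I[2,2], I[3,3], I[3,5], I[4,5], I[5,5].
μ_θ-semistable layers: μ^(1)=58; μ^(2)=-7; μ^(3)=-59; μ^(4)=-131/2; μ^(5)=-72

((0, 1, 0, 0, 4); (1, 1, 1, 1, 0); (0, 0, 1, 0, 0); (0, 0, 1, 1, 0); (0, 0, 0, 1, 0))


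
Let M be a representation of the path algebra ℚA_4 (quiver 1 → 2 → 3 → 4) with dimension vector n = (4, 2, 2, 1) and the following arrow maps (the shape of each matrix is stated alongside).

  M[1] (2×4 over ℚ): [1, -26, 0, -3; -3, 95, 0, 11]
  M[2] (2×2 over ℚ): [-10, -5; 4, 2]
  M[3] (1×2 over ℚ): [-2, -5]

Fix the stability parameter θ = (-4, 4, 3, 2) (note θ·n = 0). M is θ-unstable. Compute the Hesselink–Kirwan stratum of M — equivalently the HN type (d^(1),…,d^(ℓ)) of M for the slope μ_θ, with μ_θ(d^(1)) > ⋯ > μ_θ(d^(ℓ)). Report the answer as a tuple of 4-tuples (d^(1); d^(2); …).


Interval decomposition of M: I[1,1]^2, I[1,2], I[1,3], I[3,4].
HN type (ℓ=4): μ^(1)=4; μ^(2)=7/2; μ^(3)=5/2; μ^(4)=-4

((0, 1, 0, 0); (0, 1, 1, 0); (0, 0, 1, 1); (4, 0, 0, 0))


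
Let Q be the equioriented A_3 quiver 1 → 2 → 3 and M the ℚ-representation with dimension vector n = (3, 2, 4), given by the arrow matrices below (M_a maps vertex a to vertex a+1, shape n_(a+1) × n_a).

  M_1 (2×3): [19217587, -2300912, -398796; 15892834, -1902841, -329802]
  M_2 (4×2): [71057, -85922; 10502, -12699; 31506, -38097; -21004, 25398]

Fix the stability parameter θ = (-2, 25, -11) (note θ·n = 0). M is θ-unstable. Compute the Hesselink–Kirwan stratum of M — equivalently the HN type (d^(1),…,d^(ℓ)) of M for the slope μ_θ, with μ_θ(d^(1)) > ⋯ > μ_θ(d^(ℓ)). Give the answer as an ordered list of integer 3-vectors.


Via rank(M_{q-1}∘⋯∘M_p): M ≅ I[1,1], I[1,3]^2, I[3,3]^2.
μ_θ-semistable layers: μ^(1)=7; μ^(2)=-2; μ^(3)=-11

((0, 2, 2); (3, 0, 0); (0, 0, 2))


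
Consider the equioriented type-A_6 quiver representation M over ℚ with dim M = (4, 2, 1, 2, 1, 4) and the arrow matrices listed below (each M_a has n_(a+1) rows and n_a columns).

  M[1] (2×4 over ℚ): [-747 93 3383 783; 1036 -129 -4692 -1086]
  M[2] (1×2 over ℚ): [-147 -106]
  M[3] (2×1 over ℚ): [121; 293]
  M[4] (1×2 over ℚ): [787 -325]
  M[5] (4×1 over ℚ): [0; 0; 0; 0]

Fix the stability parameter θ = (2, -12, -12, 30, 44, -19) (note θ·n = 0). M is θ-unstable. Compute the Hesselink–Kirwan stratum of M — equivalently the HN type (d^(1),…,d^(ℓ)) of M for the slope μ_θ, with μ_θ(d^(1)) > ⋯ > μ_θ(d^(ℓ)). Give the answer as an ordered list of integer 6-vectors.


Via rank(M_{q-1}∘⋯∘M_p): M ≅ I[1,1]^2, I[1,2], I[1,5], I[4,4], I[6,6]^4.
μ_θ-semistable layers: μ^(1)=44; μ^(2)=30; μ^(3)=2; μ^(4)=-5; μ^(5)=-22/3; μ^(6)=-19

((0, 0, 0, 0, 1, 0); (0, 0, 0, 2, 0, 0); (2, 0, 0, 0, 0, 0); (1, 1, 0, 0, 0, 0); (1, 1, 1, 0, 0, 0); (0, 0, 0, 0, 0, 4))


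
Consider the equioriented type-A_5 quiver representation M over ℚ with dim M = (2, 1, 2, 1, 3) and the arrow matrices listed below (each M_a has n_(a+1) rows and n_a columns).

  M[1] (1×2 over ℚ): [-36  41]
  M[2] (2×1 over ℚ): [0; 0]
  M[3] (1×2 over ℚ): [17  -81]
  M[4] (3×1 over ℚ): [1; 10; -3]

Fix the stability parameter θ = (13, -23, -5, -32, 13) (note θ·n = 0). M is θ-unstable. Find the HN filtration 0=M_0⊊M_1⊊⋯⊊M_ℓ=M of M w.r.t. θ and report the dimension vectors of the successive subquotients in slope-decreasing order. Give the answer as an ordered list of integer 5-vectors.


Interval decomposition of M: I[1,1], I[1,2], I[3,3], I[3,5], I[5,5]^2.
HN type (ℓ=3): μ^(1)=13; μ^(2)=-5; μ^(3)=-37/2

((1, 0, 0, 0, 3); (1, 1, 1, 0, 0); (0, 0, 1, 1, 0))


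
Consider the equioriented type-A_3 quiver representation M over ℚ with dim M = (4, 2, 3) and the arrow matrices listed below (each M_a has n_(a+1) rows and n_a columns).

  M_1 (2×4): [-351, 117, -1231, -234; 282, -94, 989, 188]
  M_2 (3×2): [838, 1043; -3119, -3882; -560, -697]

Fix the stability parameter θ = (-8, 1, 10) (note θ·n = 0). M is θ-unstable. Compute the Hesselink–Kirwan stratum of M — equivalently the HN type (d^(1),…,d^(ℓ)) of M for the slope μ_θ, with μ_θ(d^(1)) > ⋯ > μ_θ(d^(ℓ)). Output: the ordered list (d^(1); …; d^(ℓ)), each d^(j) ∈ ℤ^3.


Interval decomposition of M: I[1,1]^2, I[1,3]^2, I[3,3].
HN type (ℓ=3): μ^(1)=10; μ^(2)=1; μ^(3)=-8

((0, 0, 3); (0, 2, 0); (4, 0, 0))


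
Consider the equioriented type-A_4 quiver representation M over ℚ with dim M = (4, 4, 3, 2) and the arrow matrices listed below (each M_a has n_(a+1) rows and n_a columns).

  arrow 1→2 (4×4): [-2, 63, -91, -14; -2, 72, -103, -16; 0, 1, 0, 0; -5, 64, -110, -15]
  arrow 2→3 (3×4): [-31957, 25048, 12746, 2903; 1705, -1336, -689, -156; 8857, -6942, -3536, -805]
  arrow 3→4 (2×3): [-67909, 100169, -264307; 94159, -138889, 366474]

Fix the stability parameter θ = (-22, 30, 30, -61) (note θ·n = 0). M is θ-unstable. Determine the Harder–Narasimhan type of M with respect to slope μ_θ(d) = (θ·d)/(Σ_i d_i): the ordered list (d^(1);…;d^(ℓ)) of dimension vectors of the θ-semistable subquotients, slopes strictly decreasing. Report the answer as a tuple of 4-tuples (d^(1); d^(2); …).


Interval decomposition of M: I[1,2], I[1,3], I[1,4]^2.
HN type (ℓ=3): μ^(1)=30; μ^(2)=-1/3; μ^(3)=-22

((0, 2, 1, 0); (0, 2, 2, 2); (4, 0, 0, 0))


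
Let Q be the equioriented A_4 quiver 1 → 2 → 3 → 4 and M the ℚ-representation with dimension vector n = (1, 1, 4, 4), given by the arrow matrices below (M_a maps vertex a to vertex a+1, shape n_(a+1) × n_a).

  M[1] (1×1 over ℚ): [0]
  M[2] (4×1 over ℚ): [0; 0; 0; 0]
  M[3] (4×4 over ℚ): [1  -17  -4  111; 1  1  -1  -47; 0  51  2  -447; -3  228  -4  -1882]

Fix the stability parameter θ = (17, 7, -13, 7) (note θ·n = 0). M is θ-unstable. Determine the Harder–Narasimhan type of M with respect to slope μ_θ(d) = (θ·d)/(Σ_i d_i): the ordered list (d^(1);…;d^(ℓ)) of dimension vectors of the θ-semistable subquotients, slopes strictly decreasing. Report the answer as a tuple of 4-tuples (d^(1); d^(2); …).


Barcode: M ≅ I[1,1], I[2,2], I[3,3], I[3,4]^3, I[4,4]. HN layers by μ_θ (3 steps, strictly decreasing):
  μ^(1)=17; μ^(2)=7; μ^(3)=-13

((1, 0, 0, 0); (0, 1, 0, 4); (0, 0, 4, 0))


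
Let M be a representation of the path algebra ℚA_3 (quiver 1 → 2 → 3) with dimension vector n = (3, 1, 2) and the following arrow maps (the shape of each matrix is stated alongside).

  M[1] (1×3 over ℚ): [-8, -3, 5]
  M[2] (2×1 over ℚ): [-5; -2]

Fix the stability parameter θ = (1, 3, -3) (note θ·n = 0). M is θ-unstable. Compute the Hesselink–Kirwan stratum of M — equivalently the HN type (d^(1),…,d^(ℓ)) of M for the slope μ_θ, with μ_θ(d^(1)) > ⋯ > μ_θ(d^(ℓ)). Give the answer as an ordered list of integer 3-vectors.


Interval decomposition of M: I[1,1]^2, I[1,3], I[3,3].
HN type (ℓ=3): μ^(1)=1; μ^(2)=1/3; μ^(3)=-3

((2, 0, 0); (1, 1, 1); (0, 0, 1))


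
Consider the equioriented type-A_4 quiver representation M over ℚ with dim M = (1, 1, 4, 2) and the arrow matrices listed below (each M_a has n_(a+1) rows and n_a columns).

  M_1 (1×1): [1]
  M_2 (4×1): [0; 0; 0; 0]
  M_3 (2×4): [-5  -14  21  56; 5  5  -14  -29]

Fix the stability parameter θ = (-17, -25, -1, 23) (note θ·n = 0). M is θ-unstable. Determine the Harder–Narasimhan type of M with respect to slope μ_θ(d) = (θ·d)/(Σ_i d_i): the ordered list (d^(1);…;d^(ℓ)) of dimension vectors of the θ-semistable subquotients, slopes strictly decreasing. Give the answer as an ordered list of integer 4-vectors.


Interval decomposition of M: I[1,2], I[3,3]^2, I[3,4]^2.
HN type (ℓ=3): μ^(1)=23; μ^(2)=-1; μ^(3)=-21

((0, 0, 0, 2); (0, 0, 4, 0); (1, 1, 0, 0))


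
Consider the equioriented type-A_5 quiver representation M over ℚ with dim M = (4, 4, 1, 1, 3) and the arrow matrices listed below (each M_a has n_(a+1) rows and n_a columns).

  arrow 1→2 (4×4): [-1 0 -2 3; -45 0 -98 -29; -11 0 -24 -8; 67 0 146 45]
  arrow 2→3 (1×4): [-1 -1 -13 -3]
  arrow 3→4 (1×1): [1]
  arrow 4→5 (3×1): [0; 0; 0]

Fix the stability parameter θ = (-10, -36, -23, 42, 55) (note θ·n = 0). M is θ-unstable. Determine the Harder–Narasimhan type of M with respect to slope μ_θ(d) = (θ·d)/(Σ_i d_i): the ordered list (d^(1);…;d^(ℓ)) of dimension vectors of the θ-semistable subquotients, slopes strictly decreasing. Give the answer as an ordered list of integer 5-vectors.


Interval decomposition of M: I[1,1]^2, I[1,2], I[1,4], I[2,2]^2, I[5,5]^3.
HN type (ℓ=5): μ^(1)=55; μ^(2)=42; μ^(3)=-10; μ^(4)=-23; μ^(5)=-36

((0, 0, 0, 0, 3); (0, 0, 0, 1, 0); (2, 0, 0, 0, 0); (2, 2, 1, 0, 0); (0, 2, 0, 0, 0))


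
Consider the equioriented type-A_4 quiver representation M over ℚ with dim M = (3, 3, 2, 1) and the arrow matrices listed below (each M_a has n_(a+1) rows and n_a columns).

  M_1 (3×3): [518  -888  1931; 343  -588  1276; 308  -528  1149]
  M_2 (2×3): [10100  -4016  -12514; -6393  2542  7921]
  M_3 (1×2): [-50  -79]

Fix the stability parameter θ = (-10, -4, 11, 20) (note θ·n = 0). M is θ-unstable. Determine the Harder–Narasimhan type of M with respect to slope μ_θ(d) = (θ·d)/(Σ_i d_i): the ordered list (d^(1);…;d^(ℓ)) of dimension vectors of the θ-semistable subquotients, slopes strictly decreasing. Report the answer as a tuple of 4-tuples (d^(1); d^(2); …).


Interval decomposition of M: I[1,1], I[1,2], I[1,4], I[2,3].
HN type (ℓ=4): μ^(1)=20; μ^(2)=11; μ^(3)=-4; μ^(4)=-10

((0, 0, 0, 1); (0, 0, 2, 0); (0, 3, 0, 0); (3, 0, 0, 0))


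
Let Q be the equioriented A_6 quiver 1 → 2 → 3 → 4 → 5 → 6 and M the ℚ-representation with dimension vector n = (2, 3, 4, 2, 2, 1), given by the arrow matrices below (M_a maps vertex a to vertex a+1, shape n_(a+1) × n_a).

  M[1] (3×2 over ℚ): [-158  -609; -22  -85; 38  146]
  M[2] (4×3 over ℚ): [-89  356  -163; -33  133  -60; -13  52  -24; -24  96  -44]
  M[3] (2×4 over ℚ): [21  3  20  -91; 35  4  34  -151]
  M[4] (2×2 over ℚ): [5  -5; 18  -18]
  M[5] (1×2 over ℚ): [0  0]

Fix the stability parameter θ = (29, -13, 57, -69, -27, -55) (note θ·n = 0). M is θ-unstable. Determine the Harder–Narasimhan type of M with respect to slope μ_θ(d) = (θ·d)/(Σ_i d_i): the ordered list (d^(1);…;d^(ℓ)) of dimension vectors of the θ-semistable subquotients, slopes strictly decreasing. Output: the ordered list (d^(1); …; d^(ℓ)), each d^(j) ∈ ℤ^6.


Interval decomposition of M: I[1,4], I[1,5], I[2,3], I[3,3], I[5,5], I[6,6].
HN type (ℓ=6): μ^(1)=57; μ^(2)=1; μ^(3)=-23/5; μ^(4)=-13; μ^(5)=-27; μ^(6)=-55

((0, 0, 2, 0, 0, 0); (1, 1, 1, 1, 0, 0); (1, 1, 1, 1, 1, 0); (0, 1, 0, 0, 0, 0); (0, 0, 0, 0, 1, 0); (0, 0, 0, 0, 0, 1))


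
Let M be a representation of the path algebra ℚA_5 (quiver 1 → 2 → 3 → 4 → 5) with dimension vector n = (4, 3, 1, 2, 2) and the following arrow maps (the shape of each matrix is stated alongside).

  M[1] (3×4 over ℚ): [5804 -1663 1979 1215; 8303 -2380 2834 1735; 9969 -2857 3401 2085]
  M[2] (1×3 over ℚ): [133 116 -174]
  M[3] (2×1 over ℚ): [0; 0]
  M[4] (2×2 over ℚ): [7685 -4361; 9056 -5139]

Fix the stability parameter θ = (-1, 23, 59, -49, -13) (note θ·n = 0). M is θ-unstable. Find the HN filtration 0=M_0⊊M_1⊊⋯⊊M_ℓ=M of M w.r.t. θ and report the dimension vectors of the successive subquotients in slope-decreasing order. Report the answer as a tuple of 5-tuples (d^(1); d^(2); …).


Interval decomposition of M: I[1,1], I[1,2]^2, I[1,3], I[4,5]^2.
HN type (ℓ=5): μ^(1)=59; μ^(2)=23; μ^(3)=-1; μ^(4)=-13; μ^(5)=-49

((0, 0, 1, 0, 0); (0, 3, 0, 0, 0); (4, 0, 0, 0, 0); (0, 0, 0, 0, 2); (0, 0, 0, 2, 0))


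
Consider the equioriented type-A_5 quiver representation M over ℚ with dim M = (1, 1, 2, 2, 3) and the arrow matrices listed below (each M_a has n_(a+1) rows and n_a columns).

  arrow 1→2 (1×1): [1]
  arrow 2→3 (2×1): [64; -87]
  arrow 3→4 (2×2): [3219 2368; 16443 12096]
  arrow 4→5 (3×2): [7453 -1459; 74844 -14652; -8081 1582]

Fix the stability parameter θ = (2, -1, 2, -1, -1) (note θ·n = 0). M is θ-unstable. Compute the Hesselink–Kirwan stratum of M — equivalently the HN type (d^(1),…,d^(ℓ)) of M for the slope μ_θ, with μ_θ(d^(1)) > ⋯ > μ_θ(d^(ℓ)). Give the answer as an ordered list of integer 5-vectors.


Via rank(M_{q-1}∘⋯∘M_p): M ≅ I[1,3], I[3,5], I[4,5], I[5,5].
μ_θ-semistable layers: μ^(1)=2; μ^(2)=1/2; μ^(3)=0; μ^(4)=-1

((0, 0, 1, 0, 0); (1, 1, 0, 0, 0); (0, 0, 1, 1, 1); (0, 0, 0, 1, 2))


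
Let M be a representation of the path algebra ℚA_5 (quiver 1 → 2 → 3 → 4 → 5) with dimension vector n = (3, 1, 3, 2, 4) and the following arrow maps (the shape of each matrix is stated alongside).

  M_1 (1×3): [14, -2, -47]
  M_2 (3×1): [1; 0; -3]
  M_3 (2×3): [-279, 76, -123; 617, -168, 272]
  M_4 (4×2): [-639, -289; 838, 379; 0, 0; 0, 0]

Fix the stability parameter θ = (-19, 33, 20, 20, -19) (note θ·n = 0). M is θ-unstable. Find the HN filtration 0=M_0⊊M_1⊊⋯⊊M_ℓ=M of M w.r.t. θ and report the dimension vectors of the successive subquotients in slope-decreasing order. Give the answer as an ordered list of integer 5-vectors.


Via rank(M_{q-1}∘⋯∘M_p): M ≅ I[1,1]^2, I[1,5], I[3,3], I[3,5], I[5,5]^2.
μ_θ-semistable layers: μ^(1)=20; μ^(2)=27/2; μ^(3)=7; μ^(4)=-19

((0, 0, 1, 0, 0); (0, 1, 1, 1, 1); (0, 0, 1, 1, 1); (3, 0, 0, 0, 2))


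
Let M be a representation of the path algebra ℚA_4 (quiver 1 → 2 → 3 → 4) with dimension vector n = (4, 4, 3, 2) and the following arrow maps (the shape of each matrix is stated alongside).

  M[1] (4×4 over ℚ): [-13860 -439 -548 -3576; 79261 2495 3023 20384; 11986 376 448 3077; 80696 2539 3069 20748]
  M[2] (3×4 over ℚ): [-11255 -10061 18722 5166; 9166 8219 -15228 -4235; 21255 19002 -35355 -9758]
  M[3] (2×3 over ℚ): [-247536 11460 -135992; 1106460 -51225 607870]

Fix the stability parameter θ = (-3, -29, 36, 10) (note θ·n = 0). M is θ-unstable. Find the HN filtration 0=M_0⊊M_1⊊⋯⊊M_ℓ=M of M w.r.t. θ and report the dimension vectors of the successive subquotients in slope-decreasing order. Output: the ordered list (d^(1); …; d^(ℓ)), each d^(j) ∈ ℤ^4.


Via rank(M_{q-1}∘⋯∘M_p): M ≅ I[1,2], I[1,3]^2, I[1,4], I[4,4].
μ_θ-semistable layers: μ^(1)=36; μ^(2)=23; μ^(3)=10; μ^(4)=-16

((0, 0, 2, 0); (0, 0, 1, 1); (0, 0, 0, 1); (4, 4, 0, 0))


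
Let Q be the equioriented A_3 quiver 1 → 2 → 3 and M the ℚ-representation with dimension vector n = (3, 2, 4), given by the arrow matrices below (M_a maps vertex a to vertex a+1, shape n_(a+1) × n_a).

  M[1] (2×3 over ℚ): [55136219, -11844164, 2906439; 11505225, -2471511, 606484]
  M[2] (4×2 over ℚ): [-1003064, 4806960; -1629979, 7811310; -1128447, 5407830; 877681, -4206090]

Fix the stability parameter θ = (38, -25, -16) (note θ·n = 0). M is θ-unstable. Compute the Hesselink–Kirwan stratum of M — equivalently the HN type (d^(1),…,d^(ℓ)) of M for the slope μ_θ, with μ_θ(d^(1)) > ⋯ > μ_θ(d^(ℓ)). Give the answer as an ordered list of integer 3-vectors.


Interval decomposition of M: I[1,1], I[1,2], I[1,3], I[3,3]^3.
HN type (ℓ=4): μ^(1)=38; μ^(2)=13/2; μ^(3)=-1; μ^(4)=-16

((1, 0, 0); (1, 1, 0); (1, 1, 1); (0, 0, 3))


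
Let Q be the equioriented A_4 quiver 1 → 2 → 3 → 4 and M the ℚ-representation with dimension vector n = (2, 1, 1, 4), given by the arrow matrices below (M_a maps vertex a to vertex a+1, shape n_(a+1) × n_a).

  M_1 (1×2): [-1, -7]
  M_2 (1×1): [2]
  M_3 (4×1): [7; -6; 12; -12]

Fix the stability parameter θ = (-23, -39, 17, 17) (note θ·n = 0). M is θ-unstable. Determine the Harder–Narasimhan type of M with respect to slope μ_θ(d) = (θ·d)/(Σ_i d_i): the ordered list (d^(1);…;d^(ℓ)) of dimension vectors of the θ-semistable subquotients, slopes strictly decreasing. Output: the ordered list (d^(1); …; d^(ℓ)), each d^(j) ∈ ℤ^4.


Via rank(M_{q-1}∘⋯∘M_p): M ≅ I[1,1], I[1,4], I[4,4]^3.
μ_θ-semistable layers: μ^(1)=17; μ^(2)=-23; μ^(3)=-31

((0, 0, 1, 4); (1, 0, 0, 0); (1, 1, 0, 0))


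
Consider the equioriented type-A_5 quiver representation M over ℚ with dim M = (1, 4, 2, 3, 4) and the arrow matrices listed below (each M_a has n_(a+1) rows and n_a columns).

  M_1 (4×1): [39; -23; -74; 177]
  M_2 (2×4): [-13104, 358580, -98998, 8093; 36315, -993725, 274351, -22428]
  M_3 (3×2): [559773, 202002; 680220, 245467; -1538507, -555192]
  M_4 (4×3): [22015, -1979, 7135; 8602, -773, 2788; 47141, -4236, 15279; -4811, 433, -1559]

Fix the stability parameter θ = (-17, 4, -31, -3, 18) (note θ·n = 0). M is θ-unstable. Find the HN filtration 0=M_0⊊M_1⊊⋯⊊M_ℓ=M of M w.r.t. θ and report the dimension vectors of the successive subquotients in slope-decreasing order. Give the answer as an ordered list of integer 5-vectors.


Interval decomposition of M: I[1,4], I[2,2]^2, I[2,5], I[4,5], I[5,5]^2.
HN type (ℓ=5): μ^(1)=18; μ^(2)=4; μ^(3)=-3; μ^(4)=-27/2; μ^(5)=-17

((0, 0, 0, 0, 4); (0, 2, 0, 0, 0); (0, 0, 0, 3, 0); (0, 2, 2, 0, 0); (1, 0, 0, 0, 0))
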